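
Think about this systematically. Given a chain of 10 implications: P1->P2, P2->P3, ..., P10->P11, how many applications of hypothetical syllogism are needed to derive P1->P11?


With 10 implications in a chain connecting 11 propositions:
P1->P2, P2->P3, ..., P10->P11
Steps needed = (number of implications) - 1 = 10 - 1 = 9

9


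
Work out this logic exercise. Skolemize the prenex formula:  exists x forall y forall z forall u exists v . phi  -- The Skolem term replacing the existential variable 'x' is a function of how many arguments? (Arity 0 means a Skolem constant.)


Quantifier prefix: exists x forall y forall z forall u exists v
'x' is existentially quantified at position 1.
No universal quantifiers precede it.
Skolem function arity = 0 (a Skolem constant)

0


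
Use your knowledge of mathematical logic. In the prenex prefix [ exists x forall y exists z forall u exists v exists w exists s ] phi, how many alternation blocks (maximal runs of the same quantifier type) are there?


Quantifier-type sequence: E A E A E E E  (A=forall, E=exists)
Group into maximal same-type runs:
  Ex1 | Ax1 | Ex1 | Ax1 | Ex3
Number of blocks = 5

5


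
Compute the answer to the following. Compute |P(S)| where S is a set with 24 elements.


The power set of a set with n elements has 2^n elements.
|P(S)| = 2^24 = 16777216

16777216


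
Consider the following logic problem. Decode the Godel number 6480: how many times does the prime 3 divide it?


Factorize 6480 by dividing by 3 repeatedly.
Division steps: 3 divides 6480 exactly 4 time(s).
Exponent of 3 = 4

4


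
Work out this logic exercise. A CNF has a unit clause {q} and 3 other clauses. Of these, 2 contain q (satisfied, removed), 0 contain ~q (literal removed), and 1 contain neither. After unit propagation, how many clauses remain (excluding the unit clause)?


Satisfied (removed): 2
Shortened (remain): 0
Unchanged (remain): 1
Remaining = 0 + 1 = 1

1


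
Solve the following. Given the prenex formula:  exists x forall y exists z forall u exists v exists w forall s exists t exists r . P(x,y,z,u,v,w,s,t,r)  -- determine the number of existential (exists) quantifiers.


Quantifier prefix: exists x forall y exists z forall u exists v exists w forall s exists t exists r
Mark each quantifier type:
  E U E U E E U E E
Universal count = 3, Existential count = 6
Asked for existential (exists) quantifiers: 6

6


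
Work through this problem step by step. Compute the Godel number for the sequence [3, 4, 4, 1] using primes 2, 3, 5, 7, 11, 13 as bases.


Encode each element as an exponent of the corresponding prime:
  2^3 = 8
  3^4 = 81
  5^4 = 625
  7^1 = 7
Product = 8 * 81 * 625 * 7 = 2835000

2835000


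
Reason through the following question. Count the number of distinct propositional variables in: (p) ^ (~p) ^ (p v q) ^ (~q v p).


Identify each variable that appears in the formula.
Variables found: p, q
Count = 2

2


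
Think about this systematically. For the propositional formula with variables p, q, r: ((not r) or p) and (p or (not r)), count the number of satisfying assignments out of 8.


Evaluate all 8 assignments for p, q, r:
p=0, q=0, r=0: 1
p=0, q=0, r=1: 0
p=0, q=1, r=0: 1
p=0, q=1, r=1: 0
p=1, q=0, r=0: 1
p=1, q=0, r=1: 1
p=1, q=1, r=0: 1
p=1, q=1, r=1: 1
Satisfying count = 6

6


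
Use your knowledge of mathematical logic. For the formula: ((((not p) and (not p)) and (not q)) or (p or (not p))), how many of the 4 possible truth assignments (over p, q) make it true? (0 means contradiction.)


Check all 4 assignments:
p=0, q=0: 1
p=0, q=1: 1
p=1, q=0: 1
p=1, q=1: 1
Count of True = 4

4


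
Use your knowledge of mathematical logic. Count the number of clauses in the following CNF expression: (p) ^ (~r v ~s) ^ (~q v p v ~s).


A CNF formula is a conjunction of clauses.
Clauses are separated by ^.
Counting the conjuncts: 3 clauses.

3


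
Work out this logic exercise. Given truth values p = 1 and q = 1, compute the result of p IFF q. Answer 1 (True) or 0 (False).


p = 1, q = 1
Operation: p IFF q
Evaluate: 1 IFF 1 = 1

1


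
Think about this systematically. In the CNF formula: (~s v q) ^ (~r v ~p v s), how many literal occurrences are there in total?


Counting literals in each clause:
Clause 1: 2 literal(s)
Clause 2: 3 literal(s)
Total = 5

5


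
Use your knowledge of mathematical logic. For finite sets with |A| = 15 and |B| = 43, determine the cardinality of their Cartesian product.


The Cartesian product A x B contains all ordered pairs (a, b).
|A x B| = |A| * |B| = 15 * 43 = 645

645


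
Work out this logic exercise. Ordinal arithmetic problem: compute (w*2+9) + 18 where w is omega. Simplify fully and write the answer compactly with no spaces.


Compute (w*2+9) + 18.
Ordinal + is associative but NOT commutative; for finite n>0, n + w = w but w + n stays w+n.
By associativity: (w*2+9) + 18 = w*2 + (9+18) = w*2+27.
Result = w*2+27

w*2+27


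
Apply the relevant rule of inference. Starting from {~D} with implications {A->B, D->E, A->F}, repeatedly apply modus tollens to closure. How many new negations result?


Initial negated facts: {~D}
Apply modus tollens to closure:
  (no implication fires)
Final negated: {~D}
New negations: {(none)}
Count = 0

0


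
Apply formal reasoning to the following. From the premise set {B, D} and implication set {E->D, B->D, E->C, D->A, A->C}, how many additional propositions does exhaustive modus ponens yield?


Initial facts: {B, D}
Apply modus ponens to closure:
  D and D->A  =>  A
  A and A->C  =>  C
Final known: {A, B, C, D}
New propositions: {A, C}
Count = 2

2


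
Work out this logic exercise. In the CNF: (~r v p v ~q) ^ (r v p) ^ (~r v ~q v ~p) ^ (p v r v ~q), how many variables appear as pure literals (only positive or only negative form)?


Check each variable for pure literal status:
p: mixed (not pure)
q: pure negative
r: mixed (not pure)
Pure literal count = 1

1


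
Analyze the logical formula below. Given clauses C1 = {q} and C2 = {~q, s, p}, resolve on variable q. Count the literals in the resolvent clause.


Remove q from C1 and ~q from C2.
C1 remainder: {}
C2 remainder: {s, p}
Union (resolvent): {p, s}
Resolvent has 2 literal(s).

2


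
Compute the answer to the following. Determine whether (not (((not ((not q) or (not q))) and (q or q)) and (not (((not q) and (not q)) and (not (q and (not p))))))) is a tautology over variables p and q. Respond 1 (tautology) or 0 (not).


Check all 4 assignments:
p=0, q=0: 1
p=0, q=1: 0
p=1, q=0: 1
p=1, q=1: 0
Satisfying count = 2/4.
Tautology iff count = 4: no.

0


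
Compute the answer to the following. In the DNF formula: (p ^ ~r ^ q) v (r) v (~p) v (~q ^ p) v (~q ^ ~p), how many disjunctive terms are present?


A DNF formula is a disjunction of terms (conjunctions).
Terms are separated by v.
Counting the disjuncts: 5 terms.

5


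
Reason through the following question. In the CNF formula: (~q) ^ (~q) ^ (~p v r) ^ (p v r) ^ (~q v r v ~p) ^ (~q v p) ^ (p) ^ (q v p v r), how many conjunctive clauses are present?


A CNF formula is a conjunction of clauses.
Clauses are separated by ^.
Counting the conjuncts: 8 clauses.

8


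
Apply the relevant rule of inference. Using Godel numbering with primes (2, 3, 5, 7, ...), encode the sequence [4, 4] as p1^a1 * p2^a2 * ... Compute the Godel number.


Encode each element as an exponent of the corresponding prime:
  2^4 = 16
  3^4 = 81
Product = 16 * 81 = 1296

1296


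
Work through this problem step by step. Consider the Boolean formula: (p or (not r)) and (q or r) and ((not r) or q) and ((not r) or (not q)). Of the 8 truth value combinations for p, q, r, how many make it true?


Evaluate all 8 assignments for p, q, r:
p=0, q=0, r=0: 0
p=0, q=0, r=1: 0
p=0, q=1, r=0: 1
p=0, q=1, r=1: 0
p=1, q=0, r=0: 0
p=1, q=0, r=1: 0
p=1, q=1, r=0: 1
p=1, q=1, r=1: 0
Satisfying count = 2

2


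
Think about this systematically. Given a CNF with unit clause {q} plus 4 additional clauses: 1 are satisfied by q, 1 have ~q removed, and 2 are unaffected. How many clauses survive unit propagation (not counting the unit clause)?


Satisfied (removed): 1
Shortened (remain): 1
Unchanged (remain): 2
Remaining = 1 + 2 = 3

3


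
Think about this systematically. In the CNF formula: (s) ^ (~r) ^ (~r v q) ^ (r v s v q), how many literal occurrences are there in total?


Counting literals in each clause:
Clause 1: 1 literal(s)
Clause 2: 1 literal(s)
Clause 3: 2 literal(s)
Clause 4: 3 literal(s)
Total = 7

7


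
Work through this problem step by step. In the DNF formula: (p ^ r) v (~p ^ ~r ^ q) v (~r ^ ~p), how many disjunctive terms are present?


A DNF formula is a disjunction of terms (conjunctions).
Terms are separated by v.
Counting the disjuncts: 3 terms.

3


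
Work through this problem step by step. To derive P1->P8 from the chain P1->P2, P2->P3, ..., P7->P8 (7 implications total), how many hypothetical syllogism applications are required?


With 7 implications in a chain connecting 8 propositions:
P1->P2, P2->P3, ..., P7->P8
Steps needed = (number of implications) - 1 = 7 - 1 = 6

6


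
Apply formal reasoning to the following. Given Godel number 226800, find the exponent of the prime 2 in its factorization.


Factorize 226800 by dividing by 2 repeatedly.
Division steps: 2 divides 226800 exactly 4 time(s).
Exponent of 2 = 4

4


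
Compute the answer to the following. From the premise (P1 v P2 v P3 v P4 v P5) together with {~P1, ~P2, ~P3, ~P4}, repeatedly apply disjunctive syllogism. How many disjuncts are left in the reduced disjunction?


Original disjuncts (5): P1, P2, P3, P4, P5
Negated (eliminate): ~P1, ~P2, ~P3, ~P4
Remaining disjuncts: P5
Count = 5 - 4 = 1

1


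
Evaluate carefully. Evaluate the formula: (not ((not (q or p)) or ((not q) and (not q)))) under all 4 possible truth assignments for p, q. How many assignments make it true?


Check all 4 assignments:
p=0, q=0: 0
p=0, q=1: 1
p=1, q=0: 0
p=1, q=1: 1
Count of True = 2

2


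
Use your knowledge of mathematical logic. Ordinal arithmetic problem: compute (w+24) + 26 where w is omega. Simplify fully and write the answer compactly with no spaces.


Compute (w+24) + 26.
Ordinal + is associative but NOT commutative; for finite n>0, n + w = w but w + n stays w+n.
By associativity: (w+24) + 26 = w + (24+26) = w+50.
Result = w+50

w+50


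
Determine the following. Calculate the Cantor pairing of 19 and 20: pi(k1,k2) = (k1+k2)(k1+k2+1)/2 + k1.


k1 + k2 = 39
(k1+k2)(k1+k2+1)/2 = 39 * 40 / 2 = 780
pi = 780 + 19 = 799

799


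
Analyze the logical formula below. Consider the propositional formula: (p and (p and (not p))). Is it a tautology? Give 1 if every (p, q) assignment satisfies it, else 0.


Check all 4 assignments:
p=0, q=0: 0
p=0, q=1: 0
p=1, q=0: 0
p=1, q=1: 0
Satisfying count = 0/4.
Tautology iff count = 4: no.

0


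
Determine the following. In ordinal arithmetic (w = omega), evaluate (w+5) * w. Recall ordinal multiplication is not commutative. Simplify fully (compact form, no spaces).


Compute (w+5) * w.
Ordinal * is associative and left-distributive over +, but NOT commutative; for finite n>1, n*w = w but w*n stays w*n.
(w+5) * w = sup{(w+5)*k : k<w} = sup{w*k+5} = w^2 (the +5 tail is absorbed in the limit).
Result = w^2

w^2


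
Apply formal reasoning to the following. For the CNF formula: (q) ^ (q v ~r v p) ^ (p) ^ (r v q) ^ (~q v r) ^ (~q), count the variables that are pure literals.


Check each variable for pure literal status:
p: pure positive
q: mixed (not pure)
r: mixed (not pure)
Pure literal count = 1

1


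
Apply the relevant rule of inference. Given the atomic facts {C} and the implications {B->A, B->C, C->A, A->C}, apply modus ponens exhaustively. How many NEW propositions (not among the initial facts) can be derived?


Initial facts: {C}
Apply modus ponens to closure:
  C and C->A  =>  A
Final known: {A, C}
New propositions: {A}
Count = 1

1


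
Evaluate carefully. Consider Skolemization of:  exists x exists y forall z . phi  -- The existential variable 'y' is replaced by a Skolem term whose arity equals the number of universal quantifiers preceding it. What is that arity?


Quantifier prefix: exists x exists y forall z
'y' is existentially quantified at position 2.
No universal quantifiers precede it.
Skolem function arity = 0 (a Skolem constant)

0


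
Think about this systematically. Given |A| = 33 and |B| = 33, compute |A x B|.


The Cartesian product A x B contains all ordered pairs (a, b).
|A x B| = |A| * |B| = 33 * 33 = 1089

1089


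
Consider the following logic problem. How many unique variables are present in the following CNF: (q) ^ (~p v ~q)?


Identify each variable that appears in the formula.
Variables found: p, q
Count = 2

2


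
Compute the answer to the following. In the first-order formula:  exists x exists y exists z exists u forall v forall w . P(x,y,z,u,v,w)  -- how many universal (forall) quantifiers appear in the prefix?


Quantifier prefix: exists x exists y exists z exists u forall v forall w
Mark each quantifier type:
  E E E E U U
Universal count = 2, Existential count = 4
Asked for universal (forall) quantifiers: 2

2


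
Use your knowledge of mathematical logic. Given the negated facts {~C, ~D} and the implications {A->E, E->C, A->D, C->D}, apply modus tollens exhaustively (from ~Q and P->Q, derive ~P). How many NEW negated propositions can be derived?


Initial negated facts: {~C, ~D}
Apply modus tollens to closure:
  ~C and E->C  =>  ~E
  ~D and A->D  =>  ~A
Final negated: {~A, ~C, ~D, ~E}
New negations: {~A, ~E}
Count = 2

2


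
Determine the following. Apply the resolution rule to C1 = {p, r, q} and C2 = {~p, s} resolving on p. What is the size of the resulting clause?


Remove p from C1 and ~p from C2.
C1 remainder: {r, q}
C2 remainder: {s}
Union (resolvent): {q, r, s}
Resolvent has 3 literal(s).

3


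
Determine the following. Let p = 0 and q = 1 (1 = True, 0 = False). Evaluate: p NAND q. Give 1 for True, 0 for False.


p = 0, q = 1
Operation: p NAND q
Evaluate: 0 NAND 1 = 1

1


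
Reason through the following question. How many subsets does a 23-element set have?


The power set of a set with n elements has 2^n elements.
|P(S)| = 2^23 = 8388608

8388608


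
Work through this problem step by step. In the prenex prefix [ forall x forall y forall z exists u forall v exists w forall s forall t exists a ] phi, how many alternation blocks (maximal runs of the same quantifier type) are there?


Quantifier-type sequence: A A A E A E A A E  (A=forall, E=exists)
Group into maximal same-type runs:
  Ax3 | Ex1 | Ax1 | Ex1 | Ax2 | Ex1
Number of blocks = 6

6


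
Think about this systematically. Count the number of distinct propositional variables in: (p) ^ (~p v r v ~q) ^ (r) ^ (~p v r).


Identify each variable that appears in the formula.
Variables found: p, q, r
Count = 3

3


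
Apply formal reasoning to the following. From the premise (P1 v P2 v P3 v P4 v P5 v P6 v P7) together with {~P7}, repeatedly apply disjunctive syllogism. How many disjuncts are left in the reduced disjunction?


Original disjuncts (7): P1, P2, P3, P4, P5, P6, P7
Negated (eliminate): ~P7
Remaining disjuncts: P1, P2, P3, P4, P5, P6
Count = 7 - 1 = 6

6


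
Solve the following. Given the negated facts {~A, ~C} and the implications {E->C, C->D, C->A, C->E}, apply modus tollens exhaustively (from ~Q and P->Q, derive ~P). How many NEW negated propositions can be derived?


Initial negated facts: {~A, ~C}
Apply modus tollens to closure:
  ~C and E->C  =>  ~E
Final negated: {~A, ~C, ~E}
New negations: {~E}
Count = 1

1


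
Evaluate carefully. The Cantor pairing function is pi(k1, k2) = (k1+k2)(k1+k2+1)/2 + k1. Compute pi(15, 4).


k1 + k2 = 19
(k1+k2)(k1+k2+1)/2 = 19 * 20 / 2 = 190
pi = 190 + 15 = 205

205


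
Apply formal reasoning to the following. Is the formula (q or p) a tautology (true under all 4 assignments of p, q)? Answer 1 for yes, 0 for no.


Check all 4 assignments:
p=0, q=0: 0
p=0, q=1: 1
p=1, q=0: 1
p=1, q=1: 1
Satisfying count = 3/4.
Tautology iff count = 4: no.

0


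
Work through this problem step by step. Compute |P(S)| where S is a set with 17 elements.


The power set of a set with n elements has 2^n elements.
|P(S)| = 2^17 = 131072

131072


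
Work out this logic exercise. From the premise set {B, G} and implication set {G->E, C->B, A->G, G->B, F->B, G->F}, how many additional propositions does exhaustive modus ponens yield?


Initial facts: {B, G}
Apply modus ponens to closure:
  G and G->E  =>  E
  G and G->F  =>  F
Final known: {B, E, F, G}
New propositions: {E, F}
Count = 2

2


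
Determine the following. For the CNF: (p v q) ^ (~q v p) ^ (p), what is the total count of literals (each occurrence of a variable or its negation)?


Counting literals in each clause:
Clause 1: 2 literal(s)
Clause 2: 2 literal(s)
Clause 3: 1 literal(s)
Total = 5

5


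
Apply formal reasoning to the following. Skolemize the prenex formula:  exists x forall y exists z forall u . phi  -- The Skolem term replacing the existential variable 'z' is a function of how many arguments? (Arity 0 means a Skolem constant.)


Quantifier prefix: exists x forall y exists z forall u
'z' is existentially quantified at position 3.
Universal variables preceding it: y
Skolem function arity = 1

1


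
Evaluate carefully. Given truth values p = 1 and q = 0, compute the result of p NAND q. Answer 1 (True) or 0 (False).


p = 1, q = 0
Operation: p NAND q
Evaluate: 1 NAND 0 = 1

1


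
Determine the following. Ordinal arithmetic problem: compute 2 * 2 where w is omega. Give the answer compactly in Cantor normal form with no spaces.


Compute 2 * 2.
Ordinal * is associative and left-distributive over +, but NOT commutative; for finite n>1, n*w = w but w*n stays w*n.
Both finite; ordinal * agrees with natural *: 2 * 2 = 4.
Result = 4

4


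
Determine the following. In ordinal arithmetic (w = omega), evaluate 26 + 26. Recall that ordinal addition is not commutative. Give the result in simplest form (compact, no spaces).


Compute 26 + 26.
Ordinal + is associative but NOT commutative; for finite n>0, n + w = w but w + n stays w+n.
Both operands finite; ordinal + agrees with natural +: 26 + 26 = 52.
Result = 52

52


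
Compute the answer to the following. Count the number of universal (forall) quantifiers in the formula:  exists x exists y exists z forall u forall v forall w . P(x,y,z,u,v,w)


Quantifier prefix: exists x exists y exists z forall u forall v forall w
Mark each quantifier type:
  E E E U U U
Universal count = 3, Existential count = 3
Asked for universal (forall) quantifiers: 3

3


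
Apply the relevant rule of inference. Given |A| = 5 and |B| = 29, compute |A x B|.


The Cartesian product A x B contains all ordered pairs (a, b).
|A x B| = |A| * |B| = 5 * 29 = 145

145


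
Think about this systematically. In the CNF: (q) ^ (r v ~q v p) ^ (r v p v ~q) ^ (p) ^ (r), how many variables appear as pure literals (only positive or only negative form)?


Check each variable for pure literal status:
p: pure positive
q: mixed (not pure)
r: pure positive
Pure literal count = 2

2


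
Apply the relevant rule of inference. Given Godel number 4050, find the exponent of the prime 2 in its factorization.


Factorize 4050 by dividing by 2 repeatedly.
Division steps: 2 divides 4050 exactly 1 time(s).
Exponent of 2 = 1

1


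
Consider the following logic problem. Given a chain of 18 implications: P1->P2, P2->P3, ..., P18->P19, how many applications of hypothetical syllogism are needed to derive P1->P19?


With 18 implications in a chain connecting 19 propositions:
P1->P2, P2->P3, ..., P18->P19
Steps needed = (number of implications) - 1 = 18 - 1 = 17

17


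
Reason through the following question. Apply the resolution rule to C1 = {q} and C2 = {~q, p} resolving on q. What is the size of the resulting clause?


Remove q from C1 and ~q from C2.
C1 remainder: {}
C2 remainder: {p}
Union (resolvent): {p}
Resolvent has 1 literal(s).

1


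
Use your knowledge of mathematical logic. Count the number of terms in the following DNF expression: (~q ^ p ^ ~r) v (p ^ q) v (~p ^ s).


A DNF formula is a disjunction of terms (conjunctions).
Terms are separated by v.
Counting the disjuncts: 3 terms.

3


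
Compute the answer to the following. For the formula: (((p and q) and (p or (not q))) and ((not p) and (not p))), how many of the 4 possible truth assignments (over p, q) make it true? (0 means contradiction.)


Check all 4 assignments:
p=0, q=0: 0
p=0, q=1: 0
p=1, q=0: 0
p=1, q=1: 0
Count of True = 0

0


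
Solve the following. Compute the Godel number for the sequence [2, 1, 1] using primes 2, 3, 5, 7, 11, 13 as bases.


Encode each element as an exponent of the corresponding prime:
  2^2 = 4
  3^1 = 3
  5^1 = 5
Product = 4 * 3 * 5 = 60

60


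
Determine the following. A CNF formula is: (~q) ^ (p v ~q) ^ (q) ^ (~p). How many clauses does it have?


A CNF formula is a conjunction of clauses.
Clauses are separated by ^.
Counting the conjuncts: 4 clauses.

4


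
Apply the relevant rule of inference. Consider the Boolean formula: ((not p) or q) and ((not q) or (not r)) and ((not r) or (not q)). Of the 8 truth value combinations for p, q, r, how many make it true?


Evaluate all 8 assignments for p, q, r:
p=0, q=0, r=0: 1
p=0, q=0, r=1: 1
p=0, q=1, r=0: 1
p=0, q=1, r=1: 0
p=1, q=0, r=0: 0
p=1, q=0, r=1: 0
p=1, q=1, r=0: 1
p=1, q=1, r=1: 0
Satisfying count = 4

4


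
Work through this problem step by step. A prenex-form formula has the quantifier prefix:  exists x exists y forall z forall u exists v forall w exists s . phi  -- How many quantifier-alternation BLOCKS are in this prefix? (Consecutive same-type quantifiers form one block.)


Quantifier-type sequence: E E A A E A E  (A=forall, E=exists)
Group into maximal same-type runs:
  Ex2 | Ax2 | Ex1 | Ax1 | Ex1
Number of blocks = 5

5


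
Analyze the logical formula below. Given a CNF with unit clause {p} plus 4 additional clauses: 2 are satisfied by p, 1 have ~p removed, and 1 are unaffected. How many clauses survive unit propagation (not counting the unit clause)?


Satisfied (removed): 2
Shortened (remain): 1
Unchanged (remain): 1
Remaining = 1 + 1 = 2

2


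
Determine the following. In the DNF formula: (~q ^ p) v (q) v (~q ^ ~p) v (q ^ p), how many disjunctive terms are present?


A DNF formula is a disjunction of terms (conjunctions).
Terms are separated by v.
Counting the disjuncts: 4 terms.

4


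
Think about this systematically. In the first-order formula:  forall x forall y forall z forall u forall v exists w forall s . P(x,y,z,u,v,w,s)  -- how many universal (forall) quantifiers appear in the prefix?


Quantifier prefix: forall x forall y forall z forall u forall v exists w forall s
Mark each quantifier type:
  U U U U U E U
Universal count = 6, Existential count = 1
Asked for universal (forall) quantifiers: 6

6


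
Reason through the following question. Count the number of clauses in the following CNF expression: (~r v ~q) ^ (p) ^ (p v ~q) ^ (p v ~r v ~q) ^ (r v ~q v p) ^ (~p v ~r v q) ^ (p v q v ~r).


A CNF formula is a conjunction of clauses.
Clauses are separated by ^.
Counting the conjuncts: 7 clauses.

7


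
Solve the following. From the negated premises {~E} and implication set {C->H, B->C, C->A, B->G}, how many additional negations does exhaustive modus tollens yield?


Initial negated facts: {~E}
Apply modus tollens to closure:
  (no implication fires)
Final negated: {~E}
New negations: {(none)}
Count = 0

0


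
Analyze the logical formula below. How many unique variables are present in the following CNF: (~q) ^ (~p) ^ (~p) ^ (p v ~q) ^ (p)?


Identify each variable that appears in the formula.
Variables found: p, q
Count = 2

2


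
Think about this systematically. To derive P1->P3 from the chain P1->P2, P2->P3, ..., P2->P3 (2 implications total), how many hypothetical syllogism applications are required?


With 2 implications in a chain connecting 3 propositions:
P1->P2, P2->P3, ..., P2->P3
Steps needed = (number of implications) - 1 = 2 - 1 = 1

1


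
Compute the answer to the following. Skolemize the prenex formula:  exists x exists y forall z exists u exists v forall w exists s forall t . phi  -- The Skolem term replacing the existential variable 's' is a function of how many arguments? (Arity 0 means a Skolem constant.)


Quantifier prefix: exists x exists y forall z exists u exists v forall w exists s forall t
's' is existentially quantified at position 7.
Universal variables preceding it: z, w
Skolem function arity = 2

2


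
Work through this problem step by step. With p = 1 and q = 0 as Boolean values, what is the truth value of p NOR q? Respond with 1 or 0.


p = 1, q = 0
Operation: p NOR q
Evaluate: 1 NOR 0 = 0

0


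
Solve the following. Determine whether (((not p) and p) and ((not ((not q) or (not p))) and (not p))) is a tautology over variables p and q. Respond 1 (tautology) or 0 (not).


Check all 4 assignments:
p=0, q=0: 0
p=0, q=1: 0
p=1, q=0: 0
p=1, q=1: 0
Satisfying count = 0/4.
Tautology iff count = 4: no.

0


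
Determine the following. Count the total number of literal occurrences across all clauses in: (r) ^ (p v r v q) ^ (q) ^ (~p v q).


Counting literals in each clause:
Clause 1: 1 literal(s)
Clause 2: 3 literal(s)
Clause 3: 1 literal(s)
Clause 4: 2 literal(s)
Total = 7

7


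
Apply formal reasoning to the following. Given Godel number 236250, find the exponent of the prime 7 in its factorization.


Factorize 236250 by dividing by 7 repeatedly.
Division steps: 7 divides 236250 exactly 1 time(s).
Exponent of 7 = 1

1


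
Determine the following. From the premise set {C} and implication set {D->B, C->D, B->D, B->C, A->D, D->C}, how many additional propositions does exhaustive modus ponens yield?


Initial facts: {C}
Apply modus ponens to closure:
  C and C->D  =>  D
  D and D->B  =>  B
Final known: {B, C, D}
New propositions: {B, D}
Count = 2

2


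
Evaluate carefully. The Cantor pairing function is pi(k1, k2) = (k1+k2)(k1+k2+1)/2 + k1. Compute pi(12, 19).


k1 + k2 = 31
(k1+k2)(k1+k2+1)/2 = 31 * 32 / 2 = 496
pi = 496 + 12 = 508

508


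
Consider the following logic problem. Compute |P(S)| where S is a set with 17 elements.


The power set of a set with n elements has 2^n elements.
|P(S)| = 2^17 = 131072

131072


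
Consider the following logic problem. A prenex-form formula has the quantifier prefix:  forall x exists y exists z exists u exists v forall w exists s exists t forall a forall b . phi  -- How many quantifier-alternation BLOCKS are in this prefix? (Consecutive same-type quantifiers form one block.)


Quantifier-type sequence: A E E E E A E E A A  (A=forall, E=exists)
Group into maximal same-type runs:
  Ax1 | Ex4 | Ax1 | Ex2 | Ax2
Number of blocks = 5

5


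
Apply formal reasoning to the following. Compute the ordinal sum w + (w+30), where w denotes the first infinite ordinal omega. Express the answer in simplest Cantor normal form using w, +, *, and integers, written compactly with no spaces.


Compute w + (w+30).
Ordinal + is associative but NOT commutative; for finite n>0, n + w = w but w + n stays w+n.
w + (w+30) = (w+w) + 30 = w*2+30.
Result = w*2+30

w*2+30


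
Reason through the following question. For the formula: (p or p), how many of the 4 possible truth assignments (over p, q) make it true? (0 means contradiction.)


Check all 4 assignments:
p=0, q=0: 0
p=0, q=1: 0
p=1, q=0: 1
p=1, q=1: 1
Count of True = 2

2


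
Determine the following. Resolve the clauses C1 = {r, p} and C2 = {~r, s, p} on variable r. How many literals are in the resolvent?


Remove r from C1 and ~r from C2.
C1 remainder: {p}
C2 remainder: {s, p}
Union (resolvent): {p, s}
Resolvent has 2 literal(s).

2


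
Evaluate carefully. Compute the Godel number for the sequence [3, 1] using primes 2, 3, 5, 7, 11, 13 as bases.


Encode each element as an exponent of the corresponding prime:
  2^3 = 8
  3^1 = 3
Product = 8 * 3 = 24

24


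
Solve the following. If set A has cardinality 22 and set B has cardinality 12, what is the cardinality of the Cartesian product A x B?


The Cartesian product A x B contains all ordered pairs (a, b).
|A x B| = |A| * |B| = 22 * 12 = 264

264


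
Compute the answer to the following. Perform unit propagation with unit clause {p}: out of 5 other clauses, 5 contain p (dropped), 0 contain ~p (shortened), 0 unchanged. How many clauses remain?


Satisfied (removed): 5
Shortened (remain): 0
Unchanged (remain): 0
Remaining = 0 + 0 = 0

0


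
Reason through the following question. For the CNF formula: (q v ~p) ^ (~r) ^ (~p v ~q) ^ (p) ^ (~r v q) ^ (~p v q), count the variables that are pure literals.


Check each variable for pure literal status:
p: mixed (not pure)
q: mixed (not pure)
r: pure negative
Pure literal count = 1

1


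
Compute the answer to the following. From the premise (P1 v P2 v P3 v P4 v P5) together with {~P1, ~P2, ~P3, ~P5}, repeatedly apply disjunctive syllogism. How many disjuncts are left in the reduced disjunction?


Original disjuncts (5): P1, P2, P3, P4, P5
Negated (eliminate): ~P1, ~P2, ~P3, ~P5
Remaining disjuncts: P4
Count = 5 - 4 = 1

1


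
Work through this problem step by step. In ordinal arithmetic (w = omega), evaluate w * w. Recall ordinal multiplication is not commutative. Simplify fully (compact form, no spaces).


Compute w * w.
Ordinal * is associative and left-distributive over +, but NOT commutative; for finite n>1, n*w = w but w*n stays w*n.
w * w = w^2 by definition.
Result = w^2

w^2


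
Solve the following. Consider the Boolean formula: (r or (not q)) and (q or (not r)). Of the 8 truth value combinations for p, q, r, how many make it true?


Evaluate all 8 assignments for p, q, r:
p=0, q=0, r=0: 1
p=0, q=0, r=1: 0
p=0, q=1, r=0: 0
p=0, q=1, r=1: 1
p=1, q=0, r=0: 1
p=1, q=0, r=1: 0
p=1, q=1, r=0: 0
p=1, q=1, r=1: 1
Satisfying count = 4

4


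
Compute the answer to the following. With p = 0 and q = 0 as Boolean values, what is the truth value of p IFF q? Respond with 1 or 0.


p = 0, q = 0
Operation: p IFF q
Evaluate: 0 IFF 0 = 1

1


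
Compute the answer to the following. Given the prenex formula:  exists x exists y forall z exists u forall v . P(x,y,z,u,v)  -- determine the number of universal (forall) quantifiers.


Quantifier prefix: exists x exists y forall z exists u forall v
Mark each quantifier type:
  E E U E U
Universal count = 2, Existential count = 3
Asked for universal (forall) quantifiers: 2

2


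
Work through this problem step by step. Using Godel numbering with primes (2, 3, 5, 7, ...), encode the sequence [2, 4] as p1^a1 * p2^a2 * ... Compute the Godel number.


Encode each element as an exponent of the corresponding prime:
  2^2 = 4
  3^4 = 81
Product = 4 * 81 = 324

324


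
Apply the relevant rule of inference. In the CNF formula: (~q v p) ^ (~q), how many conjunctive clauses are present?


A CNF formula is a conjunction of clauses.
Clauses are separated by ^.
Counting the conjuncts: 2 clauses.

2


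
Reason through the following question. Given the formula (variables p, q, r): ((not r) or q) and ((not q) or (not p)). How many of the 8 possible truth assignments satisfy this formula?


Evaluate all 8 assignments for p, q, r:
p=0, q=0, r=0: 1
p=0, q=0, r=1: 0
p=0, q=1, r=0: 1
p=0, q=1, r=1: 1
p=1, q=0, r=0: 1
p=1, q=0, r=1: 0
p=1, q=1, r=0: 0
p=1, q=1, r=1: 0
Satisfying count = 4

4


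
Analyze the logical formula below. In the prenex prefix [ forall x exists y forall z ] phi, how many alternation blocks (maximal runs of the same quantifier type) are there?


Quantifier-type sequence: A E A  (A=forall, E=exists)
Group into maximal same-type runs:
  Ax1 | Ex1 | Ax1
Number of blocks = 3

3


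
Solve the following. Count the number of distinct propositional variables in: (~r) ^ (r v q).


Identify each variable that appears in the formula.
Variables found: q, r
Count = 2

2


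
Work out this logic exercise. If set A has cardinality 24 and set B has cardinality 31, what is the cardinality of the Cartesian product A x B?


The Cartesian product A x B contains all ordered pairs (a, b).
|A x B| = |A| * |B| = 24 * 31 = 744

744


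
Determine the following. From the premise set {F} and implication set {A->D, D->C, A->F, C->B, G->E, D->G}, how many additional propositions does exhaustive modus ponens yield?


Initial facts: {F}
Apply modus ponens to closure:
  (no implication fires)
Final known: {F}
New propositions: {(none)}
Count = 0

0


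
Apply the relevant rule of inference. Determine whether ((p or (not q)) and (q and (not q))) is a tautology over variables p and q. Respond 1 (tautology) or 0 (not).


Check all 4 assignments:
p=0, q=0: 0
p=0, q=1: 0
p=1, q=0: 0
p=1, q=1: 0
Satisfying count = 0/4.
Tautology iff count = 4: no.

0


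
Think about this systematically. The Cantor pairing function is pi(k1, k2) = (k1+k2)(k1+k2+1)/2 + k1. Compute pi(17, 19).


k1 + k2 = 36
(k1+k2)(k1+k2+1)/2 = 36 * 37 / 2 = 666
pi = 666 + 17 = 683

683


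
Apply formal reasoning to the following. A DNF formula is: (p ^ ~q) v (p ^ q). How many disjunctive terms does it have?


A DNF formula is a disjunction of terms (conjunctions).
Terms are separated by v.
Counting the disjuncts: 2 terms.

2


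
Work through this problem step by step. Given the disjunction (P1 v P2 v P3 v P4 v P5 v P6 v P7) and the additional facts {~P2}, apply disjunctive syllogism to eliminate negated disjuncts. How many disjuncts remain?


Original disjuncts (7): P1, P2, P3, P4, P5, P6, P7
Negated (eliminate): ~P2
Remaining disjuncts: P1, P3, P4, P5, P6, P7
Count = 7 - 1 = 6

6


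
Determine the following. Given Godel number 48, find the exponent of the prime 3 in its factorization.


Factorize 48 by dividing by 3 repeatedly.
Division steps: 3 divides 48 exactly 1 time(s).
Exponent of 3 = 1

1


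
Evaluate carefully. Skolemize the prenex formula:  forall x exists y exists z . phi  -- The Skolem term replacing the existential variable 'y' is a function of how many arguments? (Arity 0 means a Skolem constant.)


Quantifier prefix: forall x exists y exists z
'y' is existentially quantified at position 2.
Universal variables preceding it: x
Skolem function arity = 1

1


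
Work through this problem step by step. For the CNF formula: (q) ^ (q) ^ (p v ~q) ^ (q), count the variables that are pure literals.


Check each variable for pure literal status:
p: pure positive
q: mixed (not pure)
r: absent (not pure)
Pure literal count = 1

1


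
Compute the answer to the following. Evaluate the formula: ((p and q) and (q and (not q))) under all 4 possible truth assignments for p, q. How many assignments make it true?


Check all 4 assignments:
p=0, q=0: 0
p=0, q=1: 0
p=1, q=0: 0
p=1, q=1: 0
Count of True = 0

0


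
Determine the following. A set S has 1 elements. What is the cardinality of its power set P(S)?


The power set of a set with n elements has 2^n elements.
|P(S)| = 2^1 = 2

2


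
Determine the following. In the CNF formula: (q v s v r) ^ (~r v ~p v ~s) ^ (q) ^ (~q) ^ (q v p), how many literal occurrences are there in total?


Counting literals in each clause:
Clause 1: 3 literal(s)
Clause 2: 3 literal(s)
Clause 3: 1 literal(s)
Clause 4: 1 literal(s)
Clause 5: 2 literal(s)
Total = 10

10


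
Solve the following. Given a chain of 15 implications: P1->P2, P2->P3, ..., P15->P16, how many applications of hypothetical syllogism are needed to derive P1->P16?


With 15 implications in a chain connecting 16 propositions:
P1->P2, P2->P3, ..., P15->P16
Steps needed = (number of implications) - 1 = 15 - 1 = 14

14


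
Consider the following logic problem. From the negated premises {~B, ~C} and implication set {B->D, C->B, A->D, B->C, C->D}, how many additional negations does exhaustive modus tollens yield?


Initial negated facts: {~B, ~C}
Apply modus tollens to closure:
  (no implication fires)
Final negated: {~B, ~C}
New negations: {(none)}
Count = 0

0


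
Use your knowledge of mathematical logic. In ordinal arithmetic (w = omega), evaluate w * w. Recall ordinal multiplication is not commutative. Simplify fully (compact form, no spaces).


Compute w * w.
Ordinal * is associative and left-distributive over +, but NOT commutative; for finite n>1, n*w = w but w*n stays w*n.
w * w = w^2 by definition.
Result = w^2

w^2


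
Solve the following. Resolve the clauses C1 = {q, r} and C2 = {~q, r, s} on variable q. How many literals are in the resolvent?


Remove q from C1 and ~q from C2.
C1 remainder: {r}
C2 remainder: {r, s}
Union (resolvent): {r, s}
Resolvent has 2 literal(s).

2


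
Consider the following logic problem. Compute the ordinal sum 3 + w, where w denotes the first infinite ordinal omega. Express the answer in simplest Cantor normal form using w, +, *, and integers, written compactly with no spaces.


Compute 3 + w.
Ordinal + is associative but NOT commutative; for finite n>0, n + w = w but w + n stays w+n.
Any finite left addend is absorbed by w on the right: 3 + w = w.
Result = w

w


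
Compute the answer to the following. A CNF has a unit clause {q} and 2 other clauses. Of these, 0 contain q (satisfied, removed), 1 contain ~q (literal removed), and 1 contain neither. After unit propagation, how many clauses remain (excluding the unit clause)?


Satisfied (removed): 0
Shortened (remain): 1
Unchanged (remain): 1
Remaining = 1 + 1 = 2

2


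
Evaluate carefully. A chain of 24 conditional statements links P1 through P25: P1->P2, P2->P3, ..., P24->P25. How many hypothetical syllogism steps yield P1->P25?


With 24 implications in a chain connecting 25 propositions:
P1->P2, P2->P3, ..., P24->P25
Steps needed = (number of implications) - 1 = 24 - 1 = 23

23


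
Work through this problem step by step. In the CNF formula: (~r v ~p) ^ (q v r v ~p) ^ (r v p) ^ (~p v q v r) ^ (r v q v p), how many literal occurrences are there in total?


Counting literals in each clause:
Clause 1: 2 literal(s)
Clause 2: 3 literal(s)
Clause 3: 2 literal(s)
Clause 4: 3 literal(s)
Clause 5: 3 literal(s)
Total = 13

13


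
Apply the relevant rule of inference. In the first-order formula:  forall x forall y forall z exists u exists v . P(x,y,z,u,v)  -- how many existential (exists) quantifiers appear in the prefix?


Quantifier prefix: forall x forall y forall z exists u exists v
Mark each quantifier type:
  U U U E E
Universal count = 3, Existential count = 2
Asked for existential (exists) quantifiers: 2

2


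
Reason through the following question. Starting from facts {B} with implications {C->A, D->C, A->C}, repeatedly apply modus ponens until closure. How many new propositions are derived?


Initial facts: {B}
Apply modus ponens to closure:
  (no implication fires)
Final known: {B}
New propositions: {(none)}
Count = 0

0


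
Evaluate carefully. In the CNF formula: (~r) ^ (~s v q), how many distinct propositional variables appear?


Identify each variable that appears in the formula.
Variables found: q, r, s
Count = 3

3


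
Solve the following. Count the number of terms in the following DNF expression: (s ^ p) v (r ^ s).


A DNF formula is a disjunction of terms (conjunctions).
Terms are separated by v.
Counting the disjuncts: 2 terms.

2


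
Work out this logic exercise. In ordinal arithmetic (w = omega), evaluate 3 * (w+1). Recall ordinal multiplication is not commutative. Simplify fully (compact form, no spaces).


Compute 3 * (w+1).
Ordinal * is associative and left-distributive over +, but NOT commutative; for finite n>1, n*w = w but w*n stays w*n.
By left-distributivity: 3 * (w+1) = 3*w + 3*1 = w + 3 = w+3.
Result = w+3

w+3
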